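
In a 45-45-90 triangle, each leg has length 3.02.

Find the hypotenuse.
In a 45-45-90 triangle the sides are in ratio 1 : 1 : √2, so hypotenuse = leg·√2.
Hypotenuse = 3.02·√2 ≈ 3.02·1.41421 ≈ 4.27092

Hypotenuse = 3.02√2 = 4.271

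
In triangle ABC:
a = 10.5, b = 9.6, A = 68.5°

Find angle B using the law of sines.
a/sin(A) = b/sin(B)  ⇒  sin(B) = b·sin(A)/a = 9.6·sin(68.5°)/10.5
sin(68.5°) ≈ 0.930418
sin(B) ≈ 9.6·0.930418/10.5 ≈ 8.93201/10.5 ≈ 0.850667
B = arcsin(0.850667) ≈ 58.2843°
(Since b ≤ a we need B ≤ A, so the obtuse alternative 180° − 58.2843° ≈ 121.716° is rejected.)

B = 58.28°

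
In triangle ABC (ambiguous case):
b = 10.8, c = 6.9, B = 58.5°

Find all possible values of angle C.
b/sin(B) = c/sin(C)  ⇒  sin(C) = c·sin(B)/b = 6.9·sin(58.5°)/10.8
sin(58.5°) ≈ 0.85264
sin(C) ≈ 6.9·0.85264/10.8 ≈ 5.88322/10.8 ≈ 0.544742
Candidate 1: C₁ = arcsin(0.544742) ≈ 33.0071°  →  A = 180° − 58.5° − 33.0071° ≈ 88.4929° > 0, valid
Candidate 2: C₂ = 180° − C₁ ≈ 146.993°  →  A = 180° − 58.5° − 146.993° ≈ -25.4929° ≤ 0, not a valid triangle

C = 33.01° (one solution)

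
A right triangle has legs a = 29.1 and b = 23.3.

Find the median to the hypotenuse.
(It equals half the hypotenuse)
Hypotenuse c = √(a² + b²) = √(846.81 + 542.89) = √1389.7 ≈ 37.2787
Median to hypotenuse = c/2 ≈ 37.2787/2 ≈ 18.6393

Median = 18.64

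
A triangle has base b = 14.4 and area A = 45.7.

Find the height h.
A = ½·b·h  ⇒  h = 2A/b = 2·45.7/14.4 = 91.4/14.4 ≈ 6.34722

h = 6.347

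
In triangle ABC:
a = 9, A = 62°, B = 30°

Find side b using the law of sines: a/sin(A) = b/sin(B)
a/sin(A) = b/sin(B)  ⇒  b = a·sin(B)/sin(A) = 9·sin(30°)/sin(62°)
sin(30°) ≈ 0.5, sin(62°) ≈ 0.882948
b ≈ 9·0.5/0.882948 ≈ 4.5/0.882948 ≈ 5.09657

b = 5.097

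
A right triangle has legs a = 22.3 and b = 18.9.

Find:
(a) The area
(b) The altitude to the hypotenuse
(a) The legs are perpendicular, so Area = ½·a·b = ½·22.3·18.9 = ½·421.47 = 210.735
(b) Hypotenuse c = √(a² + b²) = √(497.29 + 357.21) = √854.5 ≈ 29.2318
    Area = ½·c·h_c  ⇒  h_c = 2·Area/c = 421.47/29.2318 ≈ 14.4182

Area = 210.735, h_c = 14.42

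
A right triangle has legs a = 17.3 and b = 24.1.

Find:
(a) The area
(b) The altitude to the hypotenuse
(a) The legs are perpendicular, so Area = ½·a·b = ½·17.3·24.1 = ½·416.93 = 208.465
(b) Hypotenuse c = √(a² + b²) = √(299.29 + 580.81) = √880.1 ≈ 29.6665
    Area = ½·c·h_c  ⇒  h_c = 2·Area/c = 416.93/29.6665 ≈ 14.0539

Area = 208.465, h_c = 14.05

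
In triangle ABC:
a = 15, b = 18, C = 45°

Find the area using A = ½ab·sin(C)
A = ½·a·b·sin(C) = ½·15·18·sin(45°)
sin(45°) ≈ 0.707107
A ≈ ½·270·0.707107 = 135·0.707107 ≈ 95.4594

Area = 95.46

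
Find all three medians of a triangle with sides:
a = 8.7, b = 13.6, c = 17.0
Median formula: m_a = ½√(2b² + 2c² − a²) (and cyclically). a² = 75.69, b² = 184.96, c² = 289.
m_a = ½√(2·184.96 + 2·289 − 75.69) = ½√872.23 ≈ ½·29.5335 ≈ 14.7668
m_b = ½√(2·75.69 + 2·289 − 184.96) = ½√544.42 ≈ ½·23.3328 ≈ 11.6664
m_c = ½√(2·75.69 + 2·184.96 − 289) = ½√232.3 ≈ ½·15.2414 ≈ 7.6207

m_a = 14.77, m_b = 11.67, m_c = 7.621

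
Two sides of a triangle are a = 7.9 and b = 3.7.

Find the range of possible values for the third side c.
Triangle inequality: |a − b| < c < a + b
|a − b| = |7.9 − 3.7| = 4.2
a + b = 7.9 + 3.7 = 11.6

4.2 < c < 11.6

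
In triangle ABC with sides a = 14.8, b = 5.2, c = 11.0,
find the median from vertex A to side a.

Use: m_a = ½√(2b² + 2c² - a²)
m_a = ½√(2·5.2² + 2·11.0² − 14.8²) = ½√(2·27.04 + 2·121 − 219.04) = ½√(54.08 + 242 − 219.04) = ½√77.04
√77.04 ≈ 8.77724, so m_a ≈ 4.38862

m_a = 4.389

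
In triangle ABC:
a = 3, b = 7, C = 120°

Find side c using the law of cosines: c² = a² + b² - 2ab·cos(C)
c² = 3² + 7² − 2·3·7·cos(120°)
cos(120°) ≈ -0.5
c² ≈ 9 + 49 − 42·(-0.5) ≈ 58 + 21 ≈ 79
c ≈ √79 ≈ 8.88819

c = 8.888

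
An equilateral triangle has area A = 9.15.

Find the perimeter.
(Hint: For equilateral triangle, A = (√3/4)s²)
A = (√3/4)s²  ⇒  s² = 4A/√3 = 4·9.15/√3 = 36.6/1.73205 ≈ 21.131
s ≈ √21.131 ≈ 4.59685
Perimeter = 3s ≈ 3·4.59685 ≈ 13.7905

Perimeter = 13.79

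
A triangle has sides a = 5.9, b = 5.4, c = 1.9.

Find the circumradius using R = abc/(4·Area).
First find the area with Heron's formula.
s = (5.9 + 5.4 + 1.9)/2 = 6.6
Area = √(s(s−a)(s−b)(s−c)) = √(6.6·0.7·1.2·4.7) ≈ √26.0568 ≈ 5.10459
abc = 5.9·5.4·1.9 = 60.534
R = abc/(4·Area) ≈ 60.534/(4·5.10459) = 60.534/20.4183 ≈ 2.96469

R = 2.965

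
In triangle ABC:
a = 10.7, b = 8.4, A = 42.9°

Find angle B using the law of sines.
a/sin(A) = b/sin(B)  ⇒  sin(B) = b·sin(A)/a = 8.4·sin(42.9°)/10.7
sin(42.9°) ≈ 0.680721
sin(B) ≈ 8.4·0.680721/10.7 ≈ 5.71806/10.7 ≈ 0.534398
B = arcsin(0.534398) ≈ 32.3031°
(Since b ≤ a we need B ≤ A, so the obtuse alternative 180° − 32.3031° ≈ 147.697° is rejected.)

B = 32.3°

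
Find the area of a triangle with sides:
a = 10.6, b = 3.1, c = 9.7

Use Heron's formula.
s = (10.6 + 3.1 + 9.7)/2 = 23.4/2 = 11.7
s − a = 1.1, s − b = 8.6, s − c = 2
s(s−a)(s−b)(s−c) = 11.7·1.1·8.6·2 ≈ 221.364
Area = √221.364 ≈ 14.8783

Area = 14.88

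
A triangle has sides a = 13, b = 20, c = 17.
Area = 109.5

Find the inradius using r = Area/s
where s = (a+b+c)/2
s = (13 + 20 + 17)/2 = 50/2 = 25
r = Area/s = 109.5/25 ≈ 4.38

r = 4.38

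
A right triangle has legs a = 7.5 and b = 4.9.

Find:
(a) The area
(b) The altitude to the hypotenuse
(a) The legs are perpendicular, so Area = ½·a·b = ½·7.5·4.9 = ½·36.75 = 18.375
(b) Hypotenuse c = √(a² + b²) = √(56.25 + 24.01) = √80.26 ≈ 8.95879
    Area = ½·c·h_c  ⇒  h_c = 2·Area/c = 36.75/8.95879 ≈ 4.10211

Area = 18.375, h_c = 4.102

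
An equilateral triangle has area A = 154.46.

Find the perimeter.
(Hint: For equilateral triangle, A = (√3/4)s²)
A = (√3/4)s²  ⇒  s² = 4A/√3 = 4·154.46/√3 = 617.84/1.73205 ≈ 356.71
s ≈ √356.71 ≈ 18.8868
Perimeter = 3s ≈ 3·18.8868 ≈ 56.6603

Perimeter = 56.66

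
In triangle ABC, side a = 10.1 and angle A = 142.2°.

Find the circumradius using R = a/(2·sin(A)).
R = a/(2·sin(A)) = 10.1/(2·sin(142.2°))
sin(142.2°) ≈ 0.612907
R ≈ 10.1/(2·0.612907) = 10.1/1.22581 ≈ 8.23942

R = 8.239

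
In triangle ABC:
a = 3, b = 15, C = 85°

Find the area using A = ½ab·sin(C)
A = ½·a·b·sin(C) = ½·3·15·sin(85°)
sin(85°) ≈ 0.996195
A ≈ ½·45·0.996195 = 22.5·0.996195 ≈ 22.4144

Area = 22.41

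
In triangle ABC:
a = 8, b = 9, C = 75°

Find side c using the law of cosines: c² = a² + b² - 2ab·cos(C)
c² = 8² + 9² − 2·8·9·cos(75°)
cos(75°) ≈ 0.258819
c² ≈ 64 + 81 − 144·(0.258819) ≈ 145 − 37.2699 ≈ 107.73
c ≈ √107.73 ≈ 10.3793

c = 10.38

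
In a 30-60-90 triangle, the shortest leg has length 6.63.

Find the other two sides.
In a 30-60-90 triangle the sides are in ratio 1 : √3 : 2 (short leg : long leg : hypotenuse).
Long leg = 6.63·√3 ≈ 6.63·1.73205 ≈ 11.4835
Hypotenuse = 2·6.63 = 13.26

Long leg = 6.63√3 = 11.48, Hypotenuse = 13.26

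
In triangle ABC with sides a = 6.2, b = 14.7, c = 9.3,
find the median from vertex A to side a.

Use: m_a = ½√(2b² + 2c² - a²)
m_a = ½√(2·14.7² + 2·9.3² − 6.2²) = ½√(2·216.09 + 2·86.49 − 38.44) = ½√(432.18 + 172.98 − 38.44) = ½√566.72
√566.72 ≈ 23.8059, so m_a ≈ 11.9029

m_a = 11.9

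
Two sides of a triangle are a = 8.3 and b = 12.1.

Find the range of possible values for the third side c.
Triangle inequality: |a − b| < c < a + b
|a − b| = |8.3 − 12.1| = 3.8
a + b = 8.3 + 12.1 = 20.4

3.8 < c < 20.4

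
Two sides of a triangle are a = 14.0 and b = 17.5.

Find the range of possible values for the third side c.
Triangle inequality: |a − b| < c < a + b
|a − b| = |14.0 − 17.5| = 3.5
a + b = 14.0 + 17.5 = 31.5

3.5 < c < 31.5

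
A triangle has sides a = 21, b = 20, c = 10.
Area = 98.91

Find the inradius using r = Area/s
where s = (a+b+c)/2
s = (21 + 20 + 10)/2 = 51/2 = 25.5
r = Area/s = 98.91/25.5 ≈ 3.87882

r = 3.879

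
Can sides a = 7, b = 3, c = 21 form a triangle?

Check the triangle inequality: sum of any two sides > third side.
a + b vs c: 7 + 3 = 10 ≤ 21  ✗
a + c vs b: 7 + 21 = 28 > 3  ✓
b + c vs a: 3 + 21 = 24 > 7  ✓

No: 7 + 3 = 10 is not > 21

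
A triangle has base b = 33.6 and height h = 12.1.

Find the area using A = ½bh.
A = ½·b·h = ½·33.6·12.1 = ½·406.56 = 203.28

Area = 203.28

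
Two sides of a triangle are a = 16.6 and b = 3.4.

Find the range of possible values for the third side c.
Triangle inequality: |a − b| < c < a + b
|a − b| = |16.6 − 3.4| = 13.2
a + b = 16.6 + 3.4 = 20

13.2 < c < 20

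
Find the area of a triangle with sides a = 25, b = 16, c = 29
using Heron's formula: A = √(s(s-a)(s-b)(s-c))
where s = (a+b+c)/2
s = (25 + 16 + 29)/2 = 70/2 = 35
s − a = 10, s − b = 19, s − c = 6
s(s−a)(s−b)(s−c) = 35·10·19·6 = 39900
Area = √39900 ≈ 199.75

s = 35.0, Area = 199.7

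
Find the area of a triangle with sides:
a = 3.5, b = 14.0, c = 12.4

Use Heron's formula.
s = (3.5 + 14.0 + 12.4)/2 = 29.9/2 = 14.95
s − a = 11.45, s − b = 0.95, s − c = 2.55
s(s−a)(s−b)(s−c) = 14.95·11.45·0.95·2.55 ≈ 414.677
Area = √414.677 ≈ 20.3636

Area = 20.36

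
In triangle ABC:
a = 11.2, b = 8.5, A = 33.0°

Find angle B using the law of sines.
a/sin(A) = b/sin(B)  ⇒  sin(B) = b·sin(A)/a = 8.5·sin(33.0°)/11.2
sin(33.0°) ≈ 0.544639
sin(B) ≈ 8.5·0.544639/11.2 ≈ 4.62943/11.2 ≈ 0.413342
B = arcsin(0.413342) ≈ 24.415°
(Since b ≤ a we need B ≤ A, so the obtuse alternative 180° − 24.415° ≈ 155.585° is rejected.)

B = 24.41°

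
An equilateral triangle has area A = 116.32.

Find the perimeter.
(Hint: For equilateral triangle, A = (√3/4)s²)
A = (√3/4)s²  ⇒  s² = 4A/√3 = 4·116.32/√3 = 465.28/1.73205 ≈ 268.63
s ≈ √268.63 ≈ 16.3899
Perimeter = 3s ≈ 3·16.3899 ≈ 49.1698

Perimeter = 49.17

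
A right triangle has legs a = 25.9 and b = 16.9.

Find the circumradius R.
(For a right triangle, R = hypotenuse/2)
Hypotenuse c = √(a² + b²) = √(670.81 + 285.61) = √956.42 ≈ 30.926
R = c/2 ≈ 30.926/2 ≈ 15.463

R = 15.46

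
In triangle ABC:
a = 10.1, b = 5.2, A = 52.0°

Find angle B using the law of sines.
a/sin(A) = b/sin(B)  ⇒  sin(B) = b·sin(A)/a = 5.2·sin(52.0°)/10.1
sin(52.0°) ≈ 0.788011
sin(B) ≈ 5.2·0.788011/10.1 ≈ 4.09766/10.1 ≈ 0.405709
B = arcsin(0.405709) ≈ 23.9355°
(Since b ≤ a we need B ≤ A, so the obtuse alternative 180° − 23.9355° ≈ 156.064° is rejected.)

B = 23.94°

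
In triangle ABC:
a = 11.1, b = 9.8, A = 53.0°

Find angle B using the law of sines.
a/sin(A) = b/sin(B)  ⇒  sin(B) = b·sin(A)/a = 9.8·sin(53.0°)/11.1
sin(53.0°) ≈ 0.798636
sin(B) ≈ 9.8·0.798636/11.1 ≈ 7.82663/11.1 ≈ 0.705102
B = arcsin(0.705102) ≈ 44.8378°
(Since b ≤ a we need B ≤ A, so the obtuse alternative 180° − 44.8378° ≈ 135.162° is rejected.)

B = 44.84°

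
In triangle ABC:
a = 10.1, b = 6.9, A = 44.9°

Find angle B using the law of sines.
a/sin(A) = b/sin(B)  ⇒  sin(B) = b·sin(A)/a = 6.9·sin(44.9°)/10.1
sin(44.9°) ≈ 0.705872
sin(B) ≈ 6.9·0.705872/10.1 ≈ 4.87051/10.1 ≈ 0.482229
B = arcsin(0.482229) ≈ 28.8311°
(Since b ≤ a we need B ≤ A, so the obtuse alternative 180° − 28.8311° ≈ 151.169° is rejected.)

B = 28.83°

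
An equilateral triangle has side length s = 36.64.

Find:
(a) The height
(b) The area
(a) The height splits the triangle into two 30-60-90 halves: h = s·√3/2 = 36.64·1.73205/2 ≈ 63.4623/2 ≈ 31.7312
(b) Area = (√3/4)·s² = (√3/4)·36.64² = (√3/4)·1342.4896 ≈ 0.433013·1342.4896 ≈ 581.315

Height = 31.73, Area = 581.3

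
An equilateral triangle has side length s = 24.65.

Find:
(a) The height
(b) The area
(a) The height splits the triangle into two 30-60-90 halves: h = s·√3/2 = 24.65·1.73205/2 ≈ 42.6951/2 ≈ 21.3475
(b) Area = (√3/4)·s² = (√3/4)·24.65² = (√3/4)·607.6225 ≈ 0.433013·607.6225 ≈ 263.108

Height = 21.35, Area = 263.1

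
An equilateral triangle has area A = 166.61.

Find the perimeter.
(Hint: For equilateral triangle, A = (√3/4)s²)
A = (√3/4)s²  ⇒  s² = 4A/√3 = 4·166.61/√3 = 666.44/1.73205 ≈ 384.769
s ≈ √384.769 ≈ 19.6155
Perimeter = 3s ≈ 3·19.6155 ≈ 58.8466

Perimeter = 58.85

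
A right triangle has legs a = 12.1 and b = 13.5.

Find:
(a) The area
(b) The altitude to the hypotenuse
(a) The legs are perpendicular, so Area = ½·a·b = ½·12.1·13.5 = ½·163.35 = 81.675
(b) Hypotenuse c = √(a² + b²) = √(146.41 + 182.25) = √328.66 ≈ 18.129
    Area = ½·c·h_c  ⇒  h_c = 2·Area/c = 163.35/18.129 ≈ 9.01043

Area = 81.675, h_c = 9.01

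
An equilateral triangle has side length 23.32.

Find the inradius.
r = Area/s with s the semi-perimeter.
Area = (√3/4)·23.32² = (√3/4)·543.8224 ≈ 0.433013·543.8224 ≈ 235.482
s = 3·23.32/2 = 34.98
r ≈ 235.482/34.98 ≈ 6.7319
(Equivalently r = side/(2√3) = 23.32/3.4641 ≈ 6.7319.)

r = 6.732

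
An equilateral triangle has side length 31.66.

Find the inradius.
r = Area/s with s the semi-perimeter.
Area = (√3/4)·31.66² = (√3/4)·1002.3556 ≈ 0.433013·1002.3556 ≈ 434.033
s = 3·31.66/2 = 47.49
r ≈ 434.033/47.49 ≈ 9.13945
(Equivalently r = side/(2√3) = 31.66/3.4641 ≈ 9.13945.)

r = 9.139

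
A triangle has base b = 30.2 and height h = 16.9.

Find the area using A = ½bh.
A = ½·b·h = ½·30.2·16.9 = ½·510.38 = 255.19

Area = 255.19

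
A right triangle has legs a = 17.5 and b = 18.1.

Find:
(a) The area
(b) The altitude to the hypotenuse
(a) The legs are perpendicular, so Area = ½·a·b = ½·17.5·18.1 = ½·316.75 = 158.375
(b) Hypotenuse c = √(a² + b²) = √(306.25 + 327.61) = √633.86 ≈ 25.1766
    Area = ½·c·h_c  ⇒  h_c = 2·Area/c = 316.75/25.1766 ≈ 12.5811

Area = 158.375, h_c = 12.58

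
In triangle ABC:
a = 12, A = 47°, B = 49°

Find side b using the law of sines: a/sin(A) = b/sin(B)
a/sin(A) = b/sin(B)  ⇒  b = a·sin(B)/sin(A) = 12·sin(49°)/sin(47°)
sin(49°) ≈ 0.75471, sin(47°) ≈ 0.731354
b ≈ 12·0.75471/0.731354 ≈ 9.05651/0.731354 ≈ 12.3832

b = 12.38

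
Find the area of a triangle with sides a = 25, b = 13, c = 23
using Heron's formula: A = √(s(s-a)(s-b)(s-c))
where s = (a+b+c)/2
s = (25 + 13 + 23)/2 = 61/2 = 30.5
s − a = 5.5, s − b = 17.5, s − c = 7.5
s(s−a)(s−b)(s−c) = 30.5·5.5·17.5·7.5 = 22017.1875
Area = √22017.1875 ≈ 148.382

s = 30.5, Area = 148.4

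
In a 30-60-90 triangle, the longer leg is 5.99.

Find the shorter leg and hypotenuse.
In a 30-60-90 triangle the sides are in ratio 1 : √3 : 2, so short leg = long leg/√3 and hypotenuse = 2·(short leg).
Short leg = 5.99/√3 ≈ 5.99/1.73205 ≈ 3.45833
Hypotenuse = 2·3.45833 ≈ 6.91666

Short leg = 3.458, Hypotenuse = 6.917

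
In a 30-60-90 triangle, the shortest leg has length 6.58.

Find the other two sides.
In a 30-60-90 triangle the sides are in ratio 1 : √3 : 2 (short leg : long leg : hypotenuse).
Long leg = 6.58·√3 ≈ 6.58·1.73205 ≈ 11.3969
Hypotenuse = 2·6.58 = 13.16

Long leg = 6.58√3 = 11.4, Hypotenuse = 13.16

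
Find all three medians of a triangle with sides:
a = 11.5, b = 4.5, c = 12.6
Median formula: m_a = ½√(2b² + 2c² − a²) (and cyclically). a² = 132.25, b² = 20.25, c² = 158.76.
m_a = ½√(2·20.25 + 2·158.76 − 132.25) = ½√225.77 ≈ ½·15.0256 ≈ 7.51282
m_b = ½√(2·132.25 + 2·158.76 − 20.25) = ½√561.77 ≈ ½·23.7017 ≈ 11.8508
m_c = ½√(2·132.25 + 2·20.25 − 158.76) = ½√146.24 ≈ ½·12.093 ≈ 6.04649

m_a = 7.513, m_b = 11.85, m_c = 6.046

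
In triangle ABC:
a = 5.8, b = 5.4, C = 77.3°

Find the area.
Two sides and the included angle (SAS): A = ½·a·b·sin(C) = ½·5.8·5.4·sin(77.3°)
sin(77.3°) ≈ 0.975535
A ≈ ½·31.32·0.975535 = 15.66·0.975535 ≈ 15.2769

Area = 15.28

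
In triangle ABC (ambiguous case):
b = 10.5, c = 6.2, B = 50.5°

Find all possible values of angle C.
b/sin(B) = c/sin(C)  ⇒  sin(C) = c·sin(B)/b = 6.2·sin(50.5°)/10.5
sin(50.5°) ≈ 0.771625
sin(C) ≈ 6.2·0.771625/10.5 ≈ 4.78407/10.5 ≈ 0.455626
Candidate 1: C₁ = arcsin(0.455626) ≈ 27.1052°  →  A = 180° − 50.5° − 27.1052° ≈ 102.395° > 0, valid
Candidate 2: C₂ = 180° − C₁ ≈ 152.895°  →  A = 180° − 50.5° − 152.895° ≈ -23.3948° ≤ 0, not a valid triangle

C = 27.11° (one solution)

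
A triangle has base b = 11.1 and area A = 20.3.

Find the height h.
A = ½·b·h  ⇒  h = 2A/b = 2·20.3/11.1 = 40.6/11.1 ≈ 3.65766

h = 3.658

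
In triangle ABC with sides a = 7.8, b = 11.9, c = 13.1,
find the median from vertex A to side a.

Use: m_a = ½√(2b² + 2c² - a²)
m_a = ½√(2·11.9² + 2·13.1² − 7.8²) = ½√(2·141.61 + 2·171.61 − 60.84) = ½√(283.22 + 343.22 − 60.84) = ½√565.6
√565.6 ≈ 23.7823, so m_a ≈ 11.8912

m_a = 11.89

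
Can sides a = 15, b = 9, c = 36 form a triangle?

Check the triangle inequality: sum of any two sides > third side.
a + b vs c: 15 + 9 = 24 ≤ 36  ✗
a + c vs b: 15 + 36 = 51 > 9  ✓
b + c vs a: 9 + 36 = 45 > 15  ✓

No: 15 + 9 = 24 is not > 36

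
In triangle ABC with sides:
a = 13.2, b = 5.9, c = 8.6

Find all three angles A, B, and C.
Law of cosines for each angle (a² = 174.24, b² = 34.81, c² = 73.96):
cos(A) = (b² + c² − a²)/(2bc) = (34.81 + 73.96 − 174.24)/(2·5.9·8.6) = -65.47/101.48 ≈ -0.645152  ⇒  A ≈ 130.177°
cos(B) = (a² + c² − b²)/(2ac) = (174.24 + 73.96 − 34.81)/(2·13.2·8.6) = 213.39/227.04 ≈ 0.939878  ⇒  B ≈ 19.9688°
cos(C) = (a² + b² − c²)/(2ab) = (174.24 + 34.81 − 73.96)/(2·13.2·5.9) = 135.09/155.76 ≈ 0.867296  ⇒  C ≈ 29.8541°
Check: A + B + C ≈ 180°

A = 130.2°, B = 19.97°, C = 29.85°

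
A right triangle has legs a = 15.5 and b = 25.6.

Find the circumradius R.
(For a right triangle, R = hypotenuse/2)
Hypotenuse c = √(a² + b²) = √(240.25 + 655.36) = √895.61 ≈ 29.9267
R = c/2 ≈ 29.9267/2 ≈ 14.9634

R = 14.96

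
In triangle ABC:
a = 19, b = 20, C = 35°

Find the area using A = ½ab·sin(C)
A = ½·a·b·sin(C) = ½·19·20·sin(35°)
sin(35°) ≈ 0.573576
A ≈ ½·380·0.573576 = 190·0.573576 ≈ 108.98

Area = 109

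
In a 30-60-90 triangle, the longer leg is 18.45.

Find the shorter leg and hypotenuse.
In a 30-60-90 triangle the sides are in ratio 1 : √3 : 2, so short leg = long leg/√3 and hypotenuse = 2·(short leg).
Short leg = 18.45/√3 ≈ 18.45/1.73205 ≈ 10.6521
Hypotenuse = 2·10.6521 ≈ 21.3042

Short leg = 10.65, Hypotenuse = 21.3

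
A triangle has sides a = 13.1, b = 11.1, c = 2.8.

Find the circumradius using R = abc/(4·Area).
First find the area with Heron's formula.
s = (13.1 + 11.1 + 2.8)/2 = 13.5
Area = √(s(s−a)(s−b)(s−c)) = √(13.5·0.4·2.4·10.7) ≈ √138.672 ≈ 11.7759
abc = 13.1·11.1·2.8 = 407.148
R = abc/(4·Area) ≈ 407.148/(4·11.7759) = 407.148/47.1036 ≈ 8.64366

R = 8.644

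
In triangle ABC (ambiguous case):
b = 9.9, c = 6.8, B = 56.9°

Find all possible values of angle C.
b/sin(B) = c/sin(C)  ⇒  sin(C) = c·sin(B)/b = 6.8·sin(56.9°)/9.9
sin(56.9°) ≈ 0.837719
sin(C) ≈ 6.8·0.837719/9.9 ≈ 5.69649/9.9 ≈ 0.575403
Candidate 1: C₁ = arcsin(0.575403) ≈ 35.1278°  →  A = 180° − 56.9° − 35.1278° ≈ 87.9722° > 0, valid
Candidate 2: C₂ = 180° − C₁ ≈ 144.872°  →  A = 180° − 56.9° − 144.872° ≈ -21.7722° ≤ 0, not a valid triangle

C = 35.13° (one solution)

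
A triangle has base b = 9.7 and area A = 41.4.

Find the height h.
A = ½·b·h  ⇒  h = 2A/b = 2·41.4/9.7 = 82.8/9.7 ≈ 8.53608

h = 8.536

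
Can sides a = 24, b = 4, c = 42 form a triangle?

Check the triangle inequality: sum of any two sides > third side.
a + b vs c: 24 + 4 = 28 ≤ 42  ✗
a + c vs b: 24 + 42 = 66 > 4  ✓
b + c vs a: 4 + 42 = 46 > 24  ✓

No: 24 + 4 = 28 is not > 42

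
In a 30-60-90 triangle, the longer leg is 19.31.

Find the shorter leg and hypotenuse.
In a 30-60-90 triangle the sides are in ratio 1 : √3 : 2, so short leg = long leg/√3 and hypotenuse = 2·(short leg).
Short leg = 19.31/√3 ≈ 19.31/1.73205 ≈ 11.1486
Hypotenuse = 2·11.1486 ≈ 22.2973

Short leg = 11.15, Hypotenuse = 22.3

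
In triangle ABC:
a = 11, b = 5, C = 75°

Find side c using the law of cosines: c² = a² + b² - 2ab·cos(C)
c² = 11² + 5² − 2·11·5·cos(75°)
cos(75°) ≈ 0.258819
c² ≈ 121 + 25 − 110·(0.258819) ≈ 146 − 28.4701 ≈ 117.53
c ≈ √117.53 ≈ 10.8411

c = 10.84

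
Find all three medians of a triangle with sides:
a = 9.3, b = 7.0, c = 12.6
Median formula: m_a = ½√(2b² + 2c² − a²) (and cyclically). a² = 86.49, b² = 49, c² = 158.76.
m_a = ½√(2·49 + 2·158.76 − 86.49) = ½√329.03 ≈ ½·18.1392 ≈ 9.06959
m_b = ½√(2·86.49 + 2·158.76 − 49) = ½√441.5 ≈ ½·21.0119 ≈ 10.506
m_c = ½√(2·86.49 + 2·49 − 158.76) = ½√112.22 ≈ ½·10.5934 ≈ 5.2967

m_a = 9.07, m_b = 10.51, m_c = 5.297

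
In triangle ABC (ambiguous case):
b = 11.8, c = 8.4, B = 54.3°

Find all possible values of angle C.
b/sin(B) = c/sin(C)  ⇒  sin(C) = c·sin(B)/b = 8.4·sin(54.3°)/11.8
sin(54.3°) ≈ 0.812084
sin(C) ≈ 8.4·0.812084/11.8 ≈ 6.8215/11.8 ≈ 0.578093
Candidate 1: C₁ = arcsin(0.578093) ≈ 35.3166°  →  A = 180° − 54.3° − 35.3166° ≈ 90.3834° > 0, valid
Candidate 2: C₂ = 180° − C₁ ≈ 144.683°  →  A = 180° − 54.3° − 144.683° ≈ -18.9834° ≤ 0, not a valid triangle

C = 35.32° (one solution)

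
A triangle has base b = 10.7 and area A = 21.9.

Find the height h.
A = ½·b·h  ⇒  h = 2A/b = 2·21.9/10.7 = 43.8/10.7 ≈ 4.09346

h = 4.093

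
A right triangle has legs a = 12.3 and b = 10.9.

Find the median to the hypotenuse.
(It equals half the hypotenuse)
Hypotenuse c = √(a² + b²) = √(151.29 + 118.81) = √270.1 ≈ 16.4347
Median to hypotenuse = c/2 ≈ 16.4347/2 ≈ 8.21736

Median = 8.217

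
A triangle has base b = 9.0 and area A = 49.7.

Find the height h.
A = ½·b·h  ⇒  h = 2A/b = 2·49.7/9.0 = 99.4/9.0 ≈ 11.0444

h = 11.04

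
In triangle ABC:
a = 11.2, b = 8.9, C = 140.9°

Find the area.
Two sides and the included angle (SAS): A = ½·a·b·sin(C) = ½·11.2·8.9·sin(140.9°)
sin(140.9°) ≈ 0.630676
A ≈ ½·99.68·0.630676 = 49.84·0.630676 ≈ 31.4329

Area = 31.43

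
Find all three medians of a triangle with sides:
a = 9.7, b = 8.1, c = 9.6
Median formula: m_a = ½√(2b² + 2c² − a²) (and cyclically). a² = 94.09, b² = 65.61, c² = 92.16.
m_a = ½√(2·65.61 + 2·92.16 − 94.09) = ½√221.45 ≈ ½·14.8812 ≈ 7.4406
m_b = ½√(2·94.09 + 2·92.16 − 65.61) = ½√306.89 ≈ ½·17.5183 ≈ 8.75914
m_c = ½√(2·94.09 + 2·65.61 − 92.16) = ½√227.24 ≈ ½·15.0745 ≈ 7.53724

m_a = 7.441, m_b = 8.759, m_c = 7.537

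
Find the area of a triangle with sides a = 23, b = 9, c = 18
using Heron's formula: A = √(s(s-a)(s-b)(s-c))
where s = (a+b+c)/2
s = (23 + 9 + 18)/2 = 50/2 = 25
s − a = 2, s − b = 16, s − c = 7
s(s−a)(s−b)(s−c) = 25·2·16·7 = 5600
Area = √5600 ≈ 74.8331

s = 25.0, Area = 74.83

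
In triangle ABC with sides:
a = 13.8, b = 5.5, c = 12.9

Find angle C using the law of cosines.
c² = a² + b² − 2ab·cos(C)  ⇒  cos(C) = (a² + b² − c²)/(2ab)
cos(C) = (13.8² + 5.5² − 12.9²)/(2·13.8·5.5) = (190.44 + 30.25 − 166.41)/151.8 = 54.28/151.8 ≈ 0.357576
C = arccos(0.357576) ≈ 69.0486°

C = 69.05°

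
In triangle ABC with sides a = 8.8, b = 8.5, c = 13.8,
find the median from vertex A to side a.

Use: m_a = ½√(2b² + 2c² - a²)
m_a = ½√(2·8.5² + 2·13.8² − 8.8²) = ½√(2·72.25 + 2·190.44 − 77.44) = ½√(144.5 + 380.88 − 77.44) = ½√447.94
√447.94 ≈ 21.1646, so m_a ≈ 10.5823

m_a = 10.58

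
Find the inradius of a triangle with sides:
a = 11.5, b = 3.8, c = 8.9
r = Area/s where s is the semi-perimeter.
s = (11.5 + 3.8 + 8.9)/2 = 24.2/2 = 12.1
Area = √(s(s−a)(s−b)(s−c)) = √(12.1·0.6·8.3·3.2) ≈ √192.826 ≈ 13.8862
r ≈ 13.8862/12.1 ≈ 1.14762

r = 1.148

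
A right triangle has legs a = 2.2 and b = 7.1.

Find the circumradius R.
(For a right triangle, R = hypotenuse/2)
Hypotenuse c = √(a² + b²) = √(4.84 + 50.41) = √55.25 ≈ 7.43303
R = c/2 ≈ 7.43303/2 ≈ 3.71652

R = 3.717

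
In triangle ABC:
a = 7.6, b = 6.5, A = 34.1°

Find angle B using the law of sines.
a/sin(A) = b/sin(B)  ⇒  sin(B) = b·sin(A)/a = 6.5·sin(34.1°)/7.6
sin(34.1°) ≈ 0.560639
sin(B) ≈ 6.5·0.560639/7.6 ≈ 3.64415/7.6 ≈ 0.479494
B = arcsin(0.479494) ≈ 28.6524°
(Since b ≤ a we need B ≤ A, so the obtuse alternative 180° − 28.6524° ≈ 151.348° is rejected.)

B = 28.65°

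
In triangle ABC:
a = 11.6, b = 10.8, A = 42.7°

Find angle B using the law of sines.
a/sin(A) = b/sin(B)  ⇒  sin(B) = b·sin(A)/a = 10.8·sin(42.7°)/11.6
sin(42.7°) ≈ 0.67816
sin(B) ≈ 10.8·0.67816/11.6 ≈ 7.32412/11.6 ≈ 0.63139
B = arcsin(0.63139) ≈ 39.1528°
(Since b ≤ a we need B ≤ A, so the obtuse alternative 180° − 39.1528° ≈ 140.847° is rejected.)

B = 39.15°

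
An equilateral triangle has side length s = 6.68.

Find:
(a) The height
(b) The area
(a) The height splits the triangle into two 30-60-90 halves: h = s·√3/2 = 6.68·1.73205/2 ≈ 11.5701/2 ≈ 5.78505
(b) Area = (√3/4)·s² = (√3/4)·6.68² = (√3/4)·44.6224 ≈ 0.433013·44.6224 ≈ 19.3221

Height = 5.785, Area = 19.32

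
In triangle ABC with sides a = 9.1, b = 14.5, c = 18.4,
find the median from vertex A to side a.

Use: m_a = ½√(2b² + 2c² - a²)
m_a = ½√(2·14.5² + 2·18.4² − 9.1²) = ½√(2·210.25 + 2·338.56 − 82.81) = ½√(420.5 + 677.12 − 82.81) = ½√1014.81
√1014.81 ≈ 31.8561, so m_a ≈ 15.928

m_a = 15.93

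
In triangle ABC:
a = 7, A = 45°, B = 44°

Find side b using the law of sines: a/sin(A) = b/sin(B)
a/sin(A) = b/sin(B)  ⇒  b = a·sin(B)/sin(A) = 7·sin(44°)/sin(45°)
sin(44°) ≈ 0.694658, sin(45°) ≈ 0.707107
b ≈ 7·0.694658/0.707107 ≈ 4.86261/0.707107 ≈ 6.87677

b = 6.877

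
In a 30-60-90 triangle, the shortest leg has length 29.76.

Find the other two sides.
In a 30-60-90 triangle the sides are in ratio 1 : √3 : 2 (short leg : long leg : hypotenuse).
Long leg = 29.76·√3 ≈ 29.76·1.73205 ≈ 51.5458
Hypotenuse = 2·29.76 = 59.52

Long leg = 29.76√3 = 51.55, Hypotenuse = 59.52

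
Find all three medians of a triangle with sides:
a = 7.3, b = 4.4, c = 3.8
Median formula: m_a = ½√(2b² + 2c² − a²) (and cyclically). a² = 53.29, b² = 19.36, c² = 14.44.
m_a = ½√(2·19.36 + 2·14.44 − 53.29) = ½√14.31 ≈ ½·3.78286 ≈ 1.89143
m_b = ½√(2·53.29 + 2·14.44 − 19.36) = ½√116.1 ≈ ½·10.775 ≈ 5.38749
m_c = ½√(2·53.29 + 2·19.36 − 14.44) = ½√130.86 ≈ ½·11.4394 ≈ 5.7197

m_a = 1.891, m_b = 5.387, m_c = 5.72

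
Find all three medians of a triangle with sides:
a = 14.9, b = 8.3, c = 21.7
Median formula: m_a = ½√(2b² + 2c² − a²) (and cyclically). a² = 222.01, b² = 68.89, c² = 470.89.
m_a = ½√(2·68.89 + 2·470.89 − 222.01) = ½√857.55 ≈ ½·29.284 ≈ 14.642
m_b = ½√(2·222.01 + 2·470.89 − 68.89) = ½√1316.91 ≈ ½·36.2893 ≈ 18.1446
m_c = ½√(2·222.01 + 2·68.89 − 470.89) = ½√110.91 ≈ ½·10.5314 ≈ 5.26569

m_a = 14.64, m_b = 18.14, m_c = 5.266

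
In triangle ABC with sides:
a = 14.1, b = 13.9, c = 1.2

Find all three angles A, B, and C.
Law of cosines for each angle (a² = 198.81, b² = 193.21, c² = 1.44):
cos(A) = (b² + c² − a²)/(2bc) = (193.21 + 1.44 − 198.81)/(2·13.9·1.2) = -4.16/33.36 ≈ -0.1247  ⇒  A ≈ 97.1634°
cos(B) = (a² + c² − b²)/(2ac) = (198.81 + 1.44 − 193.21)/(2·14.1·1.2) = 7.04/33.84 ≈ 0.208038  ⇒  B ≈ 77.9926°
cos(C) = (a² + b² − c²)/(2ab) = (198.81 + 193.21 − 1.44)/(2·14.1·13.9) = 390.58/391.98 ≈ 0.996428  ⇒  C ≈ 4.84394°
Check: A + B + C ≈ 180°

A = 97.16°, B = 77.99°, C = 4.844°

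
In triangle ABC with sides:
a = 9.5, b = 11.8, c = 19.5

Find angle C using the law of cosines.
c² = a² + b² − 2ab·cos(C)  ⇒  cos(C) = (a² + b² − c²)/(2ab)
cos(C) = (9.5² + 11.8² − 19.5²)/(2·9.5·11.8) = (90.25 + 139.24 − 380.25)/224.2 = -150.76/224.2 ≈ -0.672435
C = arccos(-0.672435) ≈ 132.255°

C = 132.3°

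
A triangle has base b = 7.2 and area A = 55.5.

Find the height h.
A = ½·b·h  ⇒  h = 2A/b = 2·55.5/7.2 = 111/7.2 ≈ 15.4167

h = 15.42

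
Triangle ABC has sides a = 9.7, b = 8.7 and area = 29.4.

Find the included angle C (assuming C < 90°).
Area = ½·a·b·sin(C)  ⇒  sin(C) = 2·Area/(a·b) = 2·29.4/(9.7·8.7) = 58.8/84.39 ≈ 0.696765
C = arcsin(0.696765) ≈ 44.168° (taking the acute solution since C < 90°)

C = 44.17°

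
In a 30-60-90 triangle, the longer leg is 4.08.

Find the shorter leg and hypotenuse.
In a 30-60-90 triangle the sides are in ratio 1 : √3 : 2, so short leg = long leg/√3 and hypotenuse = 2·(short leg).
Short leg = 4.08/√3 ≈ 4.08/1.73205 ≈ 2.35559
Hypotenuse = 2·2.35559 ≈ 4.71118

Short leg = 2.356, Hypotenuse = 4.711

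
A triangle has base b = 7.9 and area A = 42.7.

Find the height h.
A = ½·b·h  ⇒  h = 2A/b = 2·42.7/7.9 = 85.4/7.9 ≈ 10.8101

h = 10.81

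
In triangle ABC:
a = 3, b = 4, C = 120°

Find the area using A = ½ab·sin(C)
A = ½·a·b·sin(C) = ½·3·4·sin(120°)
sin(120°) ≈ 0.866025
A ≈ ½·12·0.866025 = 6·0.866025 ≈ 5.19615

Area = 5.196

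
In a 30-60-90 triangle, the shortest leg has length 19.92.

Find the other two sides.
In a 30-60-90 triangle the sides are in ratio 1 : √3 : 2 (short leg : long leg : hypotenuse).
Long leg = 19.92·√3 ≈ 19.92·1.73205 ≈ 34.5025
Hypotenuse = 2·19.92 = 39.84

Long leg = 19.92√3 = 34.5, Hypotenuse = 39.84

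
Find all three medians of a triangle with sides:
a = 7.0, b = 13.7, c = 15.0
Median formula: m_a = ½√(2b² + 2c² − a²) (and cyclically). a² = 49, b² = 187.69, c² = 225.
m_a = ½√(2·187.69 + 2·225 − 49) = ½√776.38 ≈ ½·27.8636 ≈ 13.9318
m_b = ½√(2·49 + 2·225 − 187.69) = ½√360.31 ≈ ½·18.9818 ≈ 9.49092
m_c = ½√(2·49 + 2·187.69 − 225) = ½√248.38 ≈ ½·15.7601 ≈ 7.88004

m_a = 13.93, m_b = 9.491, m_c = 7.88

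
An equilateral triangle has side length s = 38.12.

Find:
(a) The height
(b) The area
(a) The height splits the triangle into two 30-60-90 halves: h = s·√3/2 = 38.12·1.73205/2 ≈ 66.0258/2 ≈ 33.0129
(b) Area = (√3/4)·s² = (√3/4)·38.12² = (√3/4)·1453.1344 ≈ 0.433013·1453.1344 ≈ 629.226

Height = 33.01, Area = 629.2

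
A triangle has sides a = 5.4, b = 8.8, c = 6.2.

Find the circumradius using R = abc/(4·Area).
First find the area with Heron's formula.
s = (5.4 + 8.8 + 6.2)/2 = 10.2
Area = √(s(s−a)(s−b)(s−c)) = √(10.2·4.8·1.4·4) ≈ √274.176 ≈ 16.5583
abc = 5.4·8.8·6.2 = 294.624
R = abc/(4·Area) ≈ 294.624/(4·16.5583) = 294.624/66.233 ≈ 4.44829

R = 4.448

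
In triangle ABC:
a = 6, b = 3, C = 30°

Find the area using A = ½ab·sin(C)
A = ½·a·b·sin(C) = ½·6·3·sin(30°)
sin(30°) ≈ 0.5
A ≈ ½·18·0.5 = 9·0.5 ≈ 4.5

Area = 4.5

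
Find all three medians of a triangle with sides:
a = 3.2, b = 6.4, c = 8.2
Median formula: m_a = ½√(2b² + 2c² − a²) (and cyclically). a² = 10.24, b² = 40.96, c² = 67.24.
m_a = ½√(2·40.96 + 2·67.24 − 10.24) = ½√206.16 ≈ ½·14.3583 ≈ 7.17914
m_b = ½√(2·10.24 + 2·67.24 − 40.96) = ½√114 ≈ ½·10.6771 ≈ 5.33854
m_c = ½√(2·10.24 + 2·40.96 − 67.24) = ½√35.16 ≈ ½·5.92959 ≈ 2.96479

m_a = 7.179, m_b = 5.339, m_c = 2.965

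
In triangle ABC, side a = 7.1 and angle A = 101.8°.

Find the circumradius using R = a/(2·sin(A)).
R = a/(2·sin(A)) = 7.1/(2·sin(101.8°))
sin(101.8°) ≈ 0.978867
R ≈ 7.1/(2·0.978867) = 7.1/1.95773 ≈ 3.62664

R = 3.627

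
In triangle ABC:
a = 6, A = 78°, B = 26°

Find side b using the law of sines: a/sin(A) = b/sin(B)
a/sin(A) = b/sin(B)  ⇒  b = a·sin(B)/sin(A) = 6·sin(26°)/sin(78°)
sin(26°) ≈ 0.438371, sin(78°) ≈ 0.978148
b ≈ 6·0.438371/0.978148 ≈ 2.63023/0.978148 ≈ 2.68899

b = 2.689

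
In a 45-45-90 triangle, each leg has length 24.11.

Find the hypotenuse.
In a 45-45-90 triangle the sides are in ratio 1 : 1 : √2, so hypotenuse = leg·√2.
Hypotenuse = 24.11·√2 ≈ 24.11·1.41421 ≈ 34.0967

Hypotenuse = 24.11√2 = 34.1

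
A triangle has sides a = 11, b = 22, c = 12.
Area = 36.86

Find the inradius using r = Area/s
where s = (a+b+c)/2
s = (11 + 22 + 12)/2 = 45/2 = 22.5
r = Area/s = 36.86/22.5 ≈ 1.63822

r = 1.638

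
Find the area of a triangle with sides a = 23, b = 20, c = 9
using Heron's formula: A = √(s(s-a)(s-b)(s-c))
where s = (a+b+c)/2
s = (23 + 20 + 9)/2 = 52/2 = 26
s − a = 3, s − b = 6, s − c = 17
s(s−a)(s−b)(s−c) = 26·3·6·17 = 7956
Area = √7956 ≈ 89.1964

s = 26.0, Area = 89.2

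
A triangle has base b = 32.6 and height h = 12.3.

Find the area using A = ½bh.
A = ½·b·h = ½·32.6·12.3 = ½·400.98 = 200.49

Area = 200.49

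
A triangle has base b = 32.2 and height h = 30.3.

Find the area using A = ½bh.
A = ½·b·h = ½·32.2·30.3 = ½·975.66 = 487.83

Area = 487.83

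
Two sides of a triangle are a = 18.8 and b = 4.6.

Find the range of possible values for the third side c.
Triangle inequality: |a − b| < c < a + b
|a − b| = |18.8 − 4.6| = 14.2
a + b = 18.8 + 4.6 = 23.4

14.2 < c < 23.4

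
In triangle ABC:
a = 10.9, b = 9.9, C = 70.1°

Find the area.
Two sides and the included angle (SAS): A = ½·a·b·sin(C) = ½·10.9·9.9·sin(70.1°)
sin(70.1°) ≈ 0.940288
A ≈ ½·107.91·0.940288 = 53.955·0.940288 ≈ 50.7332

Area = 50.73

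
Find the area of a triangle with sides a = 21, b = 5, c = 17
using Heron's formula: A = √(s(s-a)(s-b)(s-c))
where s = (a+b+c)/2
s = (21 + 5 + 17)/2 = 43/2 = 21.5
s − a = 0.5, s − b = 16.5, s − c = 4.5
s(s−a)(s−b)(s−c) = 21.5·0.5·16.5·4.5 = 798.1875
Area = √798.1875 ≈ 28.2522

s = 21.5, Area = 28.25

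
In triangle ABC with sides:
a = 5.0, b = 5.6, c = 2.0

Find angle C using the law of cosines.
c² = a² + b² − 2ab·cos(C)  ⇒  cos(C) = (a² + b² − c²)/(2ab)
cos(C) = (5.0² + 5.6² − 2.0²)/(2·5.0·5.6) = (25 + 31.36 − 4)/56 = 52.36/56 ≈ 0.935
C = arccos(0.935) ≈ 20.7719°

C = 20.77°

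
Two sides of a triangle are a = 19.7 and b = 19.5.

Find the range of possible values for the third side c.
Triangle inequality: |a − b| < c < a + b
|a − b| = |19.7 − 19.5| = 0.2
a + b = 19.7 + 19.5 = 39.2

0.2 < c < 39.2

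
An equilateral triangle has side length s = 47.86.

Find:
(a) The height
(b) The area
(a) The height splits the triangle into two 30-60-90 halves: h = s·√3/2 = 47.86·1.73205/2 ≈ 82.896/2 ≈ 41.448
(b) Area = (√3/4)·s² = (√3/4)·47.86² = (√3/4)·2290.5796 ≈ 0.433013·2290.5796 ≈ 991.85

Height = 41.45, Area = 991.9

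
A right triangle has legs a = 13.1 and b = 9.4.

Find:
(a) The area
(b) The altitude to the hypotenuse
(a) The legs are perpendicular, so Area = ½·a·b = ½·13.1·9.4 = ½·123.14 = 61.57
(b) Hypotenuse c = √(a² + b²) = √(171.61 + 88.36) = √259.97 ≈ 16.1236
    Area = ½·c·h_c  ⇒  h_c = 2·Area/c = 123.14/16.1236 ≈ 7.63726

Area = 61.57, h_c = 7.637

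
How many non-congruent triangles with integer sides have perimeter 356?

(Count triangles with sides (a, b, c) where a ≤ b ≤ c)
Let a ≤ b ≤ c with a + b + c = 356. The only binding inequality is a + b > c, i.e. 356 − c > c, so c < 356/2; and c ≥ 356/3 since c is the largest side.
So 119 ≤ c ≤ 177. For each c, b runs from ⌈(356 − c)/2⌉ up to c (then a = 356 − b − c satisfies 1 ≤ a ≤ b automatically), giving c − ⌈(356 − c)/2⌉ + 1 choices.
Summing over c: 1 + 3 + 4 + 6 + … + 87 + 88  (59 terms, c = 119, …, 177) = 2640
Check (closed form: nearest integer to p²/48 for even p, (p+3)²/48 for odd p): 356²/48 = 126736/48 ≈ 2640.33 → 2640

2640 triangles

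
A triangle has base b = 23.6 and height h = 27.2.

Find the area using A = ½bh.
A = ½·b·h = ½·23.6·27.2 = ½·641.92 = 320.96

Area = 320.96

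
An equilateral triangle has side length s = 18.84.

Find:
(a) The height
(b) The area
(a) The height splits the triangle into two 30-60-90 halves: h = s·√3/2 = 18.84·1.73205/2 ≈ 32.6318/2 ≈ 16.3159
(b) Area = (√3/4)·s² = (√3/4)·18.84² = (√3/4)·354.9456 ≈ 0.433013·354.9456 ≈ 153.696

Height = 16.32, Area = 153.7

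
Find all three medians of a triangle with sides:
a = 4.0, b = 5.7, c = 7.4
Median formula: m_a = ½√(2b² + 2c² − a²) (and cyclically). a² = 16, b² = 32.49, c² = 54.76.
m_a = ½√(2·32.49 + 2·54.76 − 16) = ½√158.5 ≈ ½·12.5897 ≈ 6.29484
m_b = ½√(2·16 + 2·54.76 − 32.49) = ½√109.03 ≈ ½·10.4417 ≈ 5.22087
m_c = ½√(2·16 + 2·32.49 − 54.76) = ½√42.22 ≈ ½·6.49769 ≈ 3.24885

m_a = 6.295, m_b = 5.221, m_c = 3.249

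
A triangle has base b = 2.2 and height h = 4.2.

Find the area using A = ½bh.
A = ½·b·h = ½·2.2·4.2 = ½·9.24 = 4.62

Area = 4.62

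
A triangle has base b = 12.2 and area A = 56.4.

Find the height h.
A = ½·b·h  ⇒  h = 2A/b = 2·56.4/12.2 = 112.8/12.2 ≈ 9.2459

h = 9.246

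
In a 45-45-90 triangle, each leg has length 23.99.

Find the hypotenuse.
In a 45-45-90 triangle the sides are in ratio 1 : 1 : √2, so hypotenuse = leg·√2.
Hypotenuse = 23.99·√2 ≈ 23.99·1.41421 ≈ 33.927

Hypotenuse = 23.99√2 = 33.93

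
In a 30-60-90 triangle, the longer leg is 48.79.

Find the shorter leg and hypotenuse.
In a 30-60-90 triangle the sides are in ratio 1 : √3 : 2, so short leg = long leg/√3 and hypotenuse = 2·(short leg).
Short leg = 48.79/√3 ≈ 48.79/1.73205 ≈ 28.1689
Hypotenuse = 2·28.1689 ≈ 56.3378

Short leg = 28.17, Hypotenuse = 56.34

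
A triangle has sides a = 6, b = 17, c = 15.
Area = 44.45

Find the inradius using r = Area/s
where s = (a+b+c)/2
s = (6 + 17 + 15)/2 = 38/2 = 19
r = Area/s = 44.45/19 ≈ 2.33947

r = 2.339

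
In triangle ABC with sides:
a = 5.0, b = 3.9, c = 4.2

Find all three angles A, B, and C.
Law of cosines for each angle (a² = 25, b² = 15.21, c² = 17.64):
cos(A) = (b² + c² − a²)/(2bc) = (15.21 + 17.64 − 25)/(2·3.9·4.2) = 7.85/32.76 ≈ 0.239621  ⇒  A ≈ 76.1358°
cos(B) = (a² + c² − b²)/(2ac) = (25 + 17.64 − 15.21)/(2·5.0·4.2) = 27.43/42 ≈ 0.653095  ⇒  B ≈ 49.2246°
cos(C) = (a² + b² − c²)/(2ab) = (25 + 15.21 − 17.64)/(2·5.0·3.9) = 22.57/39 ≈ 0.578718  ⇒  C ≈ 54.6396°
Check: A + B + C ≈ 180°

A = 76.14°, B = 49.22°, C = 54.64°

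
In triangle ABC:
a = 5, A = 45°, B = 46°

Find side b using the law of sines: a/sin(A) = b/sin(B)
a/sin(A) = b/sin(B)  ⇒  b = a·sin(B)/sin(A) = 5·sin(46°)/sin(45°)
sin(46°) ≈ 0.71934, sin(45°) ≈ 0.707107
b ≈ 5·0.71934/0.707107 ≈ 3.5967/0.707107 ≈ 5.0865

b = 5.087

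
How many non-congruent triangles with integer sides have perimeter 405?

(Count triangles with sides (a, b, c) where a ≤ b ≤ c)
Let a ≤ b ≤ c with a + b + c = 405. The only binding inequality is a + b > c, i.e. 405 − c > c, so c < 405/2; and c ≥ 405/3 since c is the largest side.
So 135 ≤ c ≤ 202. For each c, b runs from ⌈(405 − c)/2⌉ up to c (then a = 405 − b − c satisfies 1 ≤ a ≤ b automatically), giving c − ⌈(405 − c)/2⌉ + 1 choices.
Summing over c: 1 + 2 + 4 + 5 + … + 100 + 101  (68 terms, c = 135, …, 202) = 3468
Check (closed form: nearest integer to p²/48 for even p, (p+3)²/48 for odd p): (405+3)²/48 = 408²/48 = 166464/48 ≈ 3468.00 → 3468

3468 triangles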